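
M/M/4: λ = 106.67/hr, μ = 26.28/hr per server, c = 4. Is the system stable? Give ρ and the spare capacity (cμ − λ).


Total capacity cμ = 4·26.28 = 105.12/hr
ρ = λ/(cμ) = 106.67/105.12 = 1.0147
Stable ⇔ ρ < 1: NO
Spare capacity = cμ − λ = 105.12 − 106.67 = -1.55/hr

Final: ρ = 1.0147; unstable; margin = -1.55/hr


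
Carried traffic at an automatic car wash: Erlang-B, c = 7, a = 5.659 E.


B(7,5.659) = 0.162837 (Erlang-B)
Carried load = a(1 − B) = 5.659·(1 − 0.162837) = 5.659·0.837163 = 4.7375 E

Final: 4.7375 Erlangs


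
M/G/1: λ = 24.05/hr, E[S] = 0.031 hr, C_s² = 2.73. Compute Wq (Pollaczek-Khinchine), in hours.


ρ = λ·E[S] = 24.05·0.031 = 0.7456
E[S²] = E[S]²(1+C_s²) = 0.031²·(1+2.73) = 0.003585
Wq = λ·E[S²]/(2(1−ρ)) = 24.05·0.003585/(2·0.2544) = 0.16940 hr

Final: 0.16940 hr


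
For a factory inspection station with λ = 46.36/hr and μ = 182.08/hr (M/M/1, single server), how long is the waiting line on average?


ρ = 46.36/182.08 = 0.2546
Lq = ρ²/(1−ρ) = 0.06483/0.7454 = 0.08697

Final: 0.08697


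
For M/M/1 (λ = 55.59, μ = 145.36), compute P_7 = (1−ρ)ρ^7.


ρ = 55.59/145.36 = 0.3824
P_n = (1−ρ)·ρ^n = (1 − 0.3824)·0.3824^7 = 0.6176·0.001196 = 0.0007388

Final: 0.0007388


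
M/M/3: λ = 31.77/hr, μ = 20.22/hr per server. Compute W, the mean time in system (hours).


a = 1.5712; ρ = 0.5237; P₀ = 0.193686
Lq = P₀·a^c·ρ/(c!(1−ρ)²) = 0.28912
Wq = Lq/λ = 0.28912/31.77 = 0.009100 hr
W = Wq + 1/μ = 0.009100 + 0.04946 = 0.05856 hr

Final: 0.05856 hr


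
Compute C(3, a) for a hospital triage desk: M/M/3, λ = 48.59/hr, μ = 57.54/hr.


a = λ/μ = 0.8445; ρ = a/3 = 0.2815
P₀ = 0.427224 (from M/M/c formula)
C(c,a) = [a^c/(c!(1−ρ))]·P₀ = [0.60219/(6·0.7185)]·0.427224
= 0.13968·0.427224 = 0.059676

Final: 0.059676


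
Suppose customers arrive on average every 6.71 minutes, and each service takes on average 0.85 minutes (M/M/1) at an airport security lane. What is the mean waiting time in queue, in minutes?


λ = 60/6.71 = 8.9419 /hr
μ = 60/0.85 = 70.5882 /hr
ρ = λ/μ = 8.9419/70.5882 = 0.1267
Wq = ρ/(μ−λ) = 0.1267/(70.5882−8.9419) = 0.002055 hr
In minutes: 0.002055·60 = 0.1233 min

Final: 0.1233 min


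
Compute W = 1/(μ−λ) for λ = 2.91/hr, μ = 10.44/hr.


W = 1/(μ−λ) = 1/(10.44 − 2.91) = 1/7.53 = 0.1328 hr

Final: 0.1328 hr


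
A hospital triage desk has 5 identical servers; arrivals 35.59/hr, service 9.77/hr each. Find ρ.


ρ = λ/(cμ) = 35.59/(5·9.77) = 35.59/48.85 = 0.7286

Final: 0.7286


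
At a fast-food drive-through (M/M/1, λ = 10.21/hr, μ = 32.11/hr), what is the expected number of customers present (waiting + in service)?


ρ = λ/μ = 10.21/32.11 = 0.3180
L = ρ/(1−ρ) = 0.3180/(1 − 0.3180) = 0.3180/0.6820 = 0.4662

Final: 0.4662


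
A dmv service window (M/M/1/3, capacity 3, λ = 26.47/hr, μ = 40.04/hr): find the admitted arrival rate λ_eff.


ρ = 0.6611; P_K = (1−ρ)ρ^3/(1−ρ^4) = 0.121037
λ_eff = λ(1 − P_K) = 26.47·(1 − 0.121037) = 26.47·0.878963 = 23.2661 /hr

Final: 23.2661 /hr


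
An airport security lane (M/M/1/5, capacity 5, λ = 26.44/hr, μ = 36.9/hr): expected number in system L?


ρ = 26.44/36.9 = 0.7165
L = ρ[1 − (K+1)ρ^K + Kρ^(K+1)] / [(1−ρ)(1−ρ^(K+1))]
Numerator: 0.7165·(1 − 6·0.188875 + 5·0.135335) = 0.389380
Denominator: (0.2835)·(0.864665) = 0.245106
L = 0.389380/0.245106 = 1.5886

Final: 1.5886


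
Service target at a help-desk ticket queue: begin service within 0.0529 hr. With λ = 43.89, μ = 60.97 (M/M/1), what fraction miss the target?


ρ = 43.89/60.97 = 0.7199
P(Wq > t) = ρ·e^{−(μ−λ)t} = 0.7199·e^{−0.9035}
= 0.7199·0.405136 = 0.291642

Final: 0.291642


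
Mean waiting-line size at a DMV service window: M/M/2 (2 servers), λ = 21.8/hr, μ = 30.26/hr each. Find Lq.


a = λ/μ = 0.7204; ρ = a/2 = 0.3602
P₀ = 0.470360
Lq = P₀·a^c·ρ / (c!·(1−ρ)²) = 0.470360·0.51901·0.3602/(2·0.40933)
= 0.10741

Final: 0.10741


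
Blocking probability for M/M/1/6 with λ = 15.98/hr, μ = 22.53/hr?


ρ = λ/μ = 15.98/22.53 = 0.7093
P_K = (1−ρ)ρ^K/(1−ρ^(K+1)) = (0.2907·0.127319)/(1 − 0.090304)
= 0.037015/0.909696 = 0.040689

Final: 0.040689


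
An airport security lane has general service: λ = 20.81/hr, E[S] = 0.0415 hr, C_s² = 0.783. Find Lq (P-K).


ρ = λ·E[S] = 20.81·0.0415 = 0.8636
Lq = ρ²(1+C_s²)/(2(1−ρ)) = 0.7458·(1+0.783)/(2·0.1364)
= 0.7458·1.7830/0.2728 = 4.87523

Final: 4.87523


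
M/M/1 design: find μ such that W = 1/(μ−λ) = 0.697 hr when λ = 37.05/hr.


W = 1/(μ−λ) ⇒ μ − λ = 1/W = 1/0.697 = 1.4347
μ = λ + 1/W = 37.05 + 1.4347 = 38.4847 per hr

Final: 38.4847 /hr


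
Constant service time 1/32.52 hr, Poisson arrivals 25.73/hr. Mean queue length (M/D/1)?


ρ = 25.73/32.52 = 0.7912
M/D/1: Lq = ρ²/(2(1−ρ)) = 0.6260/(2·0.2088) = 1.49910

Final: 1.49910


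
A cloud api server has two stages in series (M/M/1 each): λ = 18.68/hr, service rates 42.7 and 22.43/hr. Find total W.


Each node sees arrival rate λ = 18.68/hr (tandem ⇒ throughput preserved).
W₁ = 1/(μ₁−λ) = 1/(42.7−18.68) = 0.04163 hr
W₂ = 1/(μ₂−λ) = 1/(22.43−18.68) = 0.26667 hr
W_total = W₁ + W₂ = 0.04163 + 0.26667 = 0.30830 hr

Final: 0.30830 hr


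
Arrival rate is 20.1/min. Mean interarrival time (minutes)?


Mean interarrival time = 1/λ = 1/20.1 minute = 0.04975 minute
In minutes: 0.04975 × 1 = 0.04975 min

Final: 0.04975 min


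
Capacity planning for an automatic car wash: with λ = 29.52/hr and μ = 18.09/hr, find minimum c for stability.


Stability requires cμ > λ ⇔ c > λ/μ.
λ/μ = 29.52/18.09 = 1.6318
Minimum integer c = ⌊1.6318⌋ + 1 = 2
Check: 2·18.09 = 36.18 > 29.52, while 1·18.09 = 18.09 ≤ 29.52

Final: 2 servers


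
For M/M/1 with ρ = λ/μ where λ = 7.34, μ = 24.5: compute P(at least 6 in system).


ρ = 7.34/24.5 = 0.2996
P(N ≥ n) = ρ^n = 0.2996^6 = 0.0007231

Final: 0.0007231


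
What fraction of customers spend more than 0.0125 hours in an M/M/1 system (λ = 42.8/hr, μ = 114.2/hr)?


W ~ Exponential(μ−λ) for M/M/1.
μ − λ = 114.2 − 42.8 = 71.4000
P(W > t) = e^{−(μ−λ)t} = e^{−0.8925} = 0.409630

Final: 0.409630


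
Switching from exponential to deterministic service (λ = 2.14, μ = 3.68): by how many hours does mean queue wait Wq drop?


ρ = 2.14/3.68 = 0.5815
Wq(M/M/1) = ρ/(μ−λ) = 0.5815/1.54 = 0.37761 hr
Wq(M/D/1) = ρ/(2(μ−λ)) = 0.18881 hr
Savings = 0.37761 − 0.18881 = 0.18881 hr

Final: 0.18881 hr


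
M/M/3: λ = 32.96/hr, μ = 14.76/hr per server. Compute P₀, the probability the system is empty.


a = λ/μ = 32.96/14.76 = 2.2331; ρ = a/c = 0.7444
Σ_{k=0}^{2} a^k/k! (terms k=0..2) = 1.00000 + 2.23306 + 2.49328 = 5.72635
Tail: a^3/(3!(1−ρ)) = 11.13532/(6·0.2556) = 7.25960
P₀ = 1/(5.72635 + 7.25960) = 1/12.98594 = 0.077006

Final: 0.077006


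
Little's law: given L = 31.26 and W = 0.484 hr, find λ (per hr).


λ = L/W = 31.26/0.484 = 64.5868 /hr

Final: 64.5868 /hr


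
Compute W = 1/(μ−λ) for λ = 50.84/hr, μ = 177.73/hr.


W = 1/(μ−λ) = 1/(177.73 − 50.84) = 1/126.89 = 0.007881 hr

Final: 0.007881 hr


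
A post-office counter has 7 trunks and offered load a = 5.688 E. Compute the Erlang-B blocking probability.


B(c,a) = (a^c/c!) / Σ_{k=0}^{c} a^k/k!
a^7/7! = 38.219639
Σ terms (k=0..7): 1.00000 + 5.68800 + 16.17667 + 30.67097 + 43.61412 + 49.61542 + 47.03542 + 38.21964 = 232.020243
B = 38.219639/232.020243 = 0.164725

Final: 0.164725


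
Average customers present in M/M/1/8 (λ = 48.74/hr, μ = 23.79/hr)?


ρ = 48.74/23.79 = 2.0488
L = ρ[1 − (K+1)ρ^K + Kρ^(K+1)] / [(1−ρ)(1−ρ^(K+1))]
Numerator: 2.0488·(1 − 9·310.404967 + 8·635.945276) = 4701.735137
Denominator: (-1.0488)·(-634.945276) = 665.905197
L = 4701.735137/665.905197 = 7.0607

Final: 7.0607


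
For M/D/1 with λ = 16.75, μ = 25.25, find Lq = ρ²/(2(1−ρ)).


ρ = 16.75/25.25 = 0.6634
M/D/1: Lq = ρ²/(2(1−ρ)) = 0.4401/(2·0.3366) = 0.65361

Final: 0.65361


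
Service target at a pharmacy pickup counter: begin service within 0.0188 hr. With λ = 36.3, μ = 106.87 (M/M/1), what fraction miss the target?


ρ = 36.3/106.87 = 0.3397
P(Wq > t) = ρ·e^{−(μ−λ)t} = 0.3397·e^{−1.3267}
= 0.3397·0.265347 = 0.090129

Final: 0.090129


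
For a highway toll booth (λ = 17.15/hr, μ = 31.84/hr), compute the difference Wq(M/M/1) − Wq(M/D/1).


ρ = 17.15/31.84 = 0.5386
Wq(M/M/1) = ρ/(μ−λ) = 0.5386/14.69 = 0.03667 hr
Wq(M/D/1) = ρ/(2(μ−λ)) = 0.01833 hr
Savings = 0.03667 − 0.01833 = 0.01833 hr

Final: 0.01833 hr


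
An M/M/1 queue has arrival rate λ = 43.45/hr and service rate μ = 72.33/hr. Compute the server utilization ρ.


ρ = λ/μ = 43.45/72.33 = 0.6007

Final: 0.6007


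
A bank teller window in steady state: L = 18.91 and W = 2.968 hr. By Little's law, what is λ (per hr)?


λ = L/W = 18.91/2.968 = 6.3713 /hr

Final: 6.3713 /hr


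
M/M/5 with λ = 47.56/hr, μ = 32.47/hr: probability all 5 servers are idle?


a = λ/μ = 47.56/32.47 = 1.4647; ρ = a/c = 0.2929
Σ_{k=0}^{4} a^k/k! (terms k=0..4) = 1.00000 + 1.46474 + 1.07273 + 0.52375 + 0.19179 = 4.25301
Tail: a^5/(5!(1−ρ)) = 6.74214/(120·0.7071) = 0.07946
P₀ = 1/(4.25301 + 0.07946) = 1/4.33247 = 0.230815

Final: 0.230815


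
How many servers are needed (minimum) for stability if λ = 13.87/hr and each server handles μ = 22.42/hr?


Stability requires cμ > λ ⇔ c > λ/μ.
λ/μ = 13.87/22.42 = 0.6186
Minimum integer c = ⌊0.6186⌋ + 1 = 1
Check: 1·22.42 = 22.42 > 13.87, while 0·22.42 = 0.00 ≤ 13.87

Final: 1 servers


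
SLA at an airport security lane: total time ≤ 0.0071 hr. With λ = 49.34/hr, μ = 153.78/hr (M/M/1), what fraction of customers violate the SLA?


W ~ Exponential(μ−λ) for M/M/1.
μ − λ = 153.78 − 49.34 = 104.4400
P(W > t) = e^{−(μ−λ)t} = e^{−0.7415} = 0.476387

Final: 0.476387


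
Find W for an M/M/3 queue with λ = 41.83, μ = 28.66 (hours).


a = 1.4595; ρ = 0.4865; P₀ = 0.220567
Lq = P₀·a^c·ρ/(c!(1−ρ)²) = 0.21089
Wq = Lq/λ = 0.21089/41.83 = 0.005042 hr
W = Wq + 1/μ = 0.005042 + 0.03489 = 0.03993 hr

Final: 0.03993 hr


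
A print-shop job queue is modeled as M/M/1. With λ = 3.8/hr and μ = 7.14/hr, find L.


ρ = λ/μ = 3.8/7.14 = 0.5322
L = ρ/(1−ρ) = 0.5322/(1 − 0.5322) = 0.5322/0.4678 = 1.1377

Final: 1.1377


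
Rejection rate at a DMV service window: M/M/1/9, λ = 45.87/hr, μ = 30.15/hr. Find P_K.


ρ = λ/μ = 45.87/30.15 = 1.5214
P_K = (1−ρ)ρ^K/(1−ρ^(K+1)) = (-0.5214·43.668956)/(1 − 66.437646)
= -22.768690/-65.437646 = 0.347945

Final: 0.347945


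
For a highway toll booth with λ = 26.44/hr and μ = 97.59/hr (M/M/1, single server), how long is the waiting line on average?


ρ = 26.44/97.59 = 0.2709
Lq = ρ²/(1−ρ) = 0.07340/0.7291 = 0.1007

Final: 0.1007


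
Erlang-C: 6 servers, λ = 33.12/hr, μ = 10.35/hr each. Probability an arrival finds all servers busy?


a = λ/μ = 3.2000; ρ = a/6 = 0.5333
P₀ = 0.039774 (from M/M/c formula)
C(c,a) = [a^c/(c!(1−ρ))]·P₀ = [1073.74182/(720·0.4667)]·0.039774
= 3.19566·0.039774 = 0.127103

Final: 0.127103


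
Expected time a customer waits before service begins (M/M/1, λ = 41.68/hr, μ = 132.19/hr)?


ρ = 41.68/132.19 = 0.3153
Wq = ρ/(μ−λ) = 0.3153/(132.19 − 41.68) = 0.3153/90.51 = 0.003484 hr

Final: 0.003484 hr


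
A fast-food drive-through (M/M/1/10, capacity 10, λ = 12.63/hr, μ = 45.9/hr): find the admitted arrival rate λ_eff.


ρ = 0.2752; P_K = (1−ρ)ρ^10/(1−ρ^11) = 0.000001804
λ_eff = λ(1 − P_K) = 12.63·(1 − 0.000001804) = 12.63·0.999998 = 12.6300 /hr

Final: 12.6300 /hr


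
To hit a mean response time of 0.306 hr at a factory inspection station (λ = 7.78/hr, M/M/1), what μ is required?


W = 1/(μ−λ) ⇒ μ − λ = 1/W = 1/0.306 = 3.2680
μ = λ + 1/W = 7.78 + 3.2680 = 11.0480 per hr

Final: 11.0480 /hr


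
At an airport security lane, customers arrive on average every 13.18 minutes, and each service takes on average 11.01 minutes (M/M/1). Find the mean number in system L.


λ = 60/13.18 = 4.5524 /hr
μ = 60/11.01 = 5.4496 /hr
ρ = λ/μ = 4.5524/5.4496 = 0.8354
L = ρ/(1−ρ) = 0.8354/0.1646 = 5.0737

Final: 5.0737


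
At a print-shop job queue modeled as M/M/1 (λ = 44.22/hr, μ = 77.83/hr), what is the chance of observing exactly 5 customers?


ρ = 44.22/77.83 = 0.5682
P_n = (1−ρ)·ρ^n = (1 − 0.5682)·0.5682^5 = 0.4318·0.059205 = 0.025567

Final: 0.025567


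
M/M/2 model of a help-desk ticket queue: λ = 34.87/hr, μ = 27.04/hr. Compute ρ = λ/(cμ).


ρ = λ/(cμ) = 34.87/(2·27.04) = 34.87/54.08 = 0.6448

Final: 0.6448


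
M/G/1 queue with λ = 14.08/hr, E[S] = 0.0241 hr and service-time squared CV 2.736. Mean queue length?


ρ = λ·E[S] = 14.08·0.0241 = 0.3393
Lq = ρ²(1+C_s²)/(2(1−ρ)) = 0.1151·(1+2.736)/(2·0.6607)
= 0.1151·3.7360/1.3213 = 0.32556

Final: 0.32556


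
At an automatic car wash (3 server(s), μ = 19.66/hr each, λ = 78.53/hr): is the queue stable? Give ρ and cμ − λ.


Total capacity cμ = 3·19.66 = 58.98/hr
ρ = λ/(cμ) = 78.53/58.98 = 1.3315
Stable ⇔ ρ < 1: NO
Spare capacity = cμ − λ = 58.98 − 78.53 = -19.55/hr

Final: ρ = 1.3315; unstable; margin = -19.55/hr


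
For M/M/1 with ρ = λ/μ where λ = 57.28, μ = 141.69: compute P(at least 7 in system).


ρ = 57.28/141.69 = 0.4043
P(N ≥ n) = ρ^n = 0.4043^7 = 0.001765

Final: 0.001765


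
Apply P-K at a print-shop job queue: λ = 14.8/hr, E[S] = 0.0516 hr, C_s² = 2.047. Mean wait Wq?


ρ = λ·E[S] = 14.8·0.0516 = 0.7637
E[S²] = E[S]²(1+C_s²) = 0.0516²·(1+2.047) = 0.008113
Wq = λ·E[S²]/(2(1−ρ)) = 14.8·0.008113/(2·0.2363) = 0.25404 hr

Final: 0.25404 hr


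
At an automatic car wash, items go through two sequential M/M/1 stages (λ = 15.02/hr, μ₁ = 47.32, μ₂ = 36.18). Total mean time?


Each node sees arrival rate λ = 15.02/hr (tandem ⇒ throughput preserved).
W₁ = 1/(μ₁−λ) = 1/(47.32−15.02) = 0.03096 hr
W₂ = 1/(μ₂−λ) = 1/(36.18−15.02) = 0.04726 hr
W_total = W₁ + W₂ = 0.03096 + 0.04726 = 0.07822 hr

Final: 0.07822 hr


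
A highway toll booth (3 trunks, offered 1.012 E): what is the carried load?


B(3,1.012) = 0.064053 (Erlang-B)
Carried load = a(1 − B) = 1.012·(1 − 0.064053) = 1.012·0.935947 = 0.9472 E

Final: 0.9472 Erlangs


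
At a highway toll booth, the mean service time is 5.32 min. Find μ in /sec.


μ = 1/(service time) in consistent units.
1 second = 0.0166667 min, so μ = 0.0166667/5.32 = 0.003133 per second

Final: 0.003133 /sec


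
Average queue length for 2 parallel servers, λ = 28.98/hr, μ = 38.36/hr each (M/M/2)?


a = λ/μ = 0.7555; ρ = a/2 = 0.3777
P₀ = 0.451656
Lq = P₀·a^c·ρ / (c!·(1−ρ)²) = 0.451656·0.57074·0.3777/(2·0.38721)
= 0.12574

Final: 0.12574


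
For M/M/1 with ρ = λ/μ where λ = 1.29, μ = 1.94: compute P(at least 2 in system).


ρ = 1.29/1.94 = 0.6649
P(N ≥ n) = ρ^n = 0.6649^2 = 0.442156

Final: 0.442156


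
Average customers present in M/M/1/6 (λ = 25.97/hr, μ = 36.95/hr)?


ρ = 25.97/36.95 = 0.7028
L = ρ[1 − (K+1)ρ^K + Kρ^(K+1)] / [(1−ρ)(1−ρ^(K+1))]
Numerator: 0.7028·(1 − 7·0.120544 + 6·0.084723) = 0.467061
Denominator: (0.2972)·(0.915277) = 0.271982
L = 0.467061/0.271982 = 1.7172

Final: 1.7172


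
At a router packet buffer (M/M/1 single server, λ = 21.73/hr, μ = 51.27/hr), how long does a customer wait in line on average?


ρ = 21.73/51.27 = 0.4238
Wq = ρ/(μ−λ) = 0.4238/(51.27 − 21.73) = 0.4238/29.54 = 0.01435 hr

Final: 0.01435 hr


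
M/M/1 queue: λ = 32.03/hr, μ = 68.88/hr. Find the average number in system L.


ρ = λ/μ = 32.03/68.88 = 0.4650
L = ρ/(1−ρ) = 0.4650/(1 − 0.4650) = 0.4650/0.5350 = 0.8692

Final: 0.8692


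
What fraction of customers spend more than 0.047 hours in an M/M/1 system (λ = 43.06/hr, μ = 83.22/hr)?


W ~ Exponential(μ−λ) for M/M/1.
μ − λ = 83.22 − 43.06 = 40.1600
P(W > t) = e^{−(μ−λ)t} = e^{−1.8875} = 0.151447

Final: 0.151447


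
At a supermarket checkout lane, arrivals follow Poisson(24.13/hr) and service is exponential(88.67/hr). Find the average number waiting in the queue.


ρ = 24.13/88.67 = 0.2721
Lq = ρ²/(1−ρ) = 0.07406/0.7279 = 0.1017

Final: 0.1017


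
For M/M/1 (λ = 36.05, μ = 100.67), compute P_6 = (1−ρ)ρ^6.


ρ = 36.05/100.67 = 0.3581
P_n = (1−ρ)·ρ^n = (1 − 0.3581)·0.3581^6 = 0.6419·0.002109 = 0.001354

Final: 0.001354


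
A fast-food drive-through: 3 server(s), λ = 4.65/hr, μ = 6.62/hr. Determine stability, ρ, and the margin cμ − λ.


Total capacity cμ = 3·6.62 = 19.86/hr
ρ = λ/(cμ) = 4.65/19.86 = 0.2341
Stable ⇔ ρ < 1: YES
Spare capacity = cμ − λ = 19.86 − 4.65 = 15.21/hr

Final: ρ = 0.2341; stable; margin = 15.21/hr


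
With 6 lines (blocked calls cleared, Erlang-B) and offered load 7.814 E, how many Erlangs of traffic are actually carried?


B(6,7.814) = 0.379487 (Erlang-B)
Carried load = a(1 − B) = 7.814·(1 − 0.379487) = 7.814·0.620513 = 4.8487 E

Final: 4.8487 Erlangs


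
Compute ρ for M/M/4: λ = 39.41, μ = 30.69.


ρ = λ/(cμ) = 39.41/(4·30.69) = 39.41/122.76 = 0.3210

Final: 0.3210


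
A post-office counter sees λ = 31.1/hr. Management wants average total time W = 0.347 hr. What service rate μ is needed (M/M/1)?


W = 1/(μ−λ) ⇒ μ − λ = 1/W = 1/0.347 = 2.8818
μ = λ + 1/W = 31.1 + 2.8818 = 33.9818 per hr

Final: 33.9818 /hr


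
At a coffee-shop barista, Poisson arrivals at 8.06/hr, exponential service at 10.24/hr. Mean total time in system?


W = 1/(μ−λ) = 1/(10.24 − 8.06) = 1/2.18 = 0.4587 hr

Final: 0.4587 hr


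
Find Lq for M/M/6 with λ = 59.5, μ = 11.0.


a = λ/μ = 5.4091; ρ = a/6 = 0.9015
P₀ = 0.002106
Lq = P₀·a^c·ρ / (c!·(1−ρ)²) = 0.002106·25046.42141·0.9015/(720·0.009699)
= 6.80856

Final: 6.80856


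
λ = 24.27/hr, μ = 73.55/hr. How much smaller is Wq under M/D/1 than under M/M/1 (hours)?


ρ = 24.27/73.55 = 0.3300
Wq(M/M/1) = ρ/(μ−λ) = 0.3300/49.28 = 0.006696 hr
Wq(M/D/1) = ρ/(2(μ−λ)) = 0.003348 hr
Savings = 0.006696 − 0.003348 = 0.003348 hr

Final: 0.003348 hr


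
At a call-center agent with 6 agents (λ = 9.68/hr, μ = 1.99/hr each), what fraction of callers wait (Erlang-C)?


a = λ/μ = 4.8643; ρ = a/6 = 0.8107
P₀ = 0.005552 (from M/M/c formula)
C(c,a) = [a^c/(c!(1−ρ))]·P₀ = [13247.49259/(720·0.1893)]·0.005552
= 97.20690·0.005552 = 0.539714

Final: 0.539714


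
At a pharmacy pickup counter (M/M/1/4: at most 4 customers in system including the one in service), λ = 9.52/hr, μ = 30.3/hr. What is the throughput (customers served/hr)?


ρ = 0.3142; P_K = (1−ρ)ρ^4/(1−ρ^5) = 0.006704
λ_eff = λ(1 − P_K) = 9.52·(1 − 0.006704) = 9.52·0.993296 = 9.4562 /hr

Final: 9.4562 /hr


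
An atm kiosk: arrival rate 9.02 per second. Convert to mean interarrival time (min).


Mean interarrival time = 1/λ = 1/9.02 second = 0.11086 second
In minutes: 0.11086 × 0.0166667 = 0.001848 min

Final: 0.001848 min


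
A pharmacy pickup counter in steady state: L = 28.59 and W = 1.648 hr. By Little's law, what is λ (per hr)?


λ = L/W = 28.59/1.648 = 17.3483 /hr

Final: 17.3483 /hr


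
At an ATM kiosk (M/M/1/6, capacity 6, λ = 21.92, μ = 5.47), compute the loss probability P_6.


ρ = λ/μ = 21.92/5.47 = 4.0073
P_K = (1−ρ)ρ^K/(1−ρ^(K+1)) = (-3.0073·4141.134545)/(1 − 16594.820698)
= -12453.686153/-16593.820698 = 0.750501

Final: 0.750501


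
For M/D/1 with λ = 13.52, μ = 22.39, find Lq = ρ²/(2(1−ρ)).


ρ = 13.52/22.39 = 0.6038
M/D/1: Lq = ρ²/(2(1−ρ)) = 0.3646/(2·0.3962) = 0.46020

Final: 0.46020


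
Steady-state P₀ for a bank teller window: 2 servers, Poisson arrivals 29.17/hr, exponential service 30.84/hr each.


a = λ/μ = 29.17/30.84 = 0.9458; ρ = a/c = 0.4729
Σ_{k=0}^{1} a^k/k! (terms k=0..1) = 1.00000 + 0.94585 = 1.94585
Tail: a^2/(2!(1−ρ)) = 0.89463/(2·0.5271) = 0.84868
P₀ = 1/(1.94585 + 0.84868) = 1/2.79452 = 0.357843

Final: 0.357843


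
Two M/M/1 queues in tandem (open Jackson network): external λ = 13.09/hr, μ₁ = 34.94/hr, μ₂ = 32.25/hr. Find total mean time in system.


Each node sees arrival rate λ = 13.09/hr (tandem ⇒ throughput preserved).
W₁ = 1/(μ₁−λ) = 1/(34.94−13.09) = 0.04577 hr
W₂ = 1/(μ₂−λ) = 1/(32.25−13.09) = 0.05219 hr
W_total = W₁ + W₂ = 0.04577 + 0.05219 = 0.09796 hr

Final: 0.09796 hr


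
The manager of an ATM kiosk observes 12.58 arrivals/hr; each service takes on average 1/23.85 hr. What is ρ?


ρ = λ/μ = 12.58/23.85 = 0.5275

Final: 0.5275


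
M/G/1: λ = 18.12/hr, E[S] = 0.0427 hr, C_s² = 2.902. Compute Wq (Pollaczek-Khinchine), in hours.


ρ = λ·E[S] = 18.12·0.0427 = 0.7737
E[S²] = E[S]²(1+C_s²) = 0.0427²·(1+2.902) = 0.007114
Wq = λ·E[S²]/(2(1−ρ)) = 18.12·0.007114/(2·0.2263) = 0.28486 hr

Final: 0.28486 hr


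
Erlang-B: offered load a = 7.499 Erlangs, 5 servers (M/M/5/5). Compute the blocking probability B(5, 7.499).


B(c,a) = (a^c/c!) / Σ_{k=0}^{c} a^k/k!
a^5/5! = 197.622105
Σ terms (k=0..5): 1.00000 + 7.49900 + 28.11750 + 70.28438 + 131.76564 + 197.62211 = 436.288624
B = 197.622105/436.288624 = 0.452962

Final: 0.452962


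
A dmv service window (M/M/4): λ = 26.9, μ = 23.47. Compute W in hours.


a = 1.1461; ρ = 0.2865; P₀ = 0.316989
Lq = P₀·a^c·ρ/(c!(1−ρ)²) = 0.01283
Wq = Lq/λ = 0.01283/26.9 = 0.0004769 hr
W = Wq + 1/μ = 0.0004769 + 0.04261 = 0.04308 hr

Final: 0.04308 hr


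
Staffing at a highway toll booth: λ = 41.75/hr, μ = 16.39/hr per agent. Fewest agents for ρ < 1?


Stability requires cμ > λ ⇔ c > λ/μ.
λ/μ = 41.75/16.39 = 2.5473
Minimum integer c = ⌊2.5473⌋ + 1 = 3
Check: 3·16.39 = 49.17 > 41.75, while 2·16.39 = 32.78 ≤ 41.75

Final: 3 servers


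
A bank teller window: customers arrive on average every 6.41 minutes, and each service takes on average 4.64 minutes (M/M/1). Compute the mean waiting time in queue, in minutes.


λ = 60/6.41 = 9.3604 /hr
μ = 60/4.64 = 12.9310 /hr
ρ = λ/μ = 9.3604/12.9310 = 0.7239
Wq = ρ/(μ−λ) = 0.7239/(12.9310−9.3604) = 0.20273 hr
In minutes: 0.20273·60 = 12.164 min

Final: 12.164 min


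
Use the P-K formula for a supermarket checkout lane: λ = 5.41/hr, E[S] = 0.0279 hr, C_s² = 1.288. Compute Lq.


ρ = λ·E[S] = 5.41·0.0279 = 0.1509
Lq = ρ²(1+C_s²)/(2(1−ρ)) = 0.02278·(1+1.288)/(2·0.8491)
= 0.02278·2.2880/1.6981 = 0.03070

Final: 0.03070


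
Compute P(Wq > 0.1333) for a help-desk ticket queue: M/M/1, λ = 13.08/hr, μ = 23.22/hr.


ρ = 13.08/23.22 = 0.5633
P(Wq > t) = ρ·e^{−(μ−λ)t} = 0.5633·e^{−1.3517}
= 0.5633·0.258810 = 0.145789

Final: 0.145789


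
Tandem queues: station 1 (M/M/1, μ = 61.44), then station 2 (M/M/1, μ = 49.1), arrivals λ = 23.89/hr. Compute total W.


Each node sees arrival rate λ = 23.89/hr (tandem ⇒ throughput preserved).
W₁ = 1/(μ₁−λ) = 1/(61.44−23.89) = 0.02663 hr
W₂ = 1/(μ₂−λ) = 1/(49.1−23.89) = 0.03967 hr
W_total = W₁ + W₂ = 0.02663 + 0.03967 = 0.06630 hr

Final: 0.06630 hr


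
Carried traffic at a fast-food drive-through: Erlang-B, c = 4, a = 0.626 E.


B(4,0.626) = 0.003423 (Erlang-B)
Carried load = a(1 − B) = 0.626·(1 − 0.003423) = 0.626·0.996577 = 0.6239 E

Final: 0.6239 Erlangs


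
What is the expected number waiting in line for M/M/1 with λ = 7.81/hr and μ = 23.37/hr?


ρ = 7.81/23.37 = 0.3342
Lq = ρ²/(1−ρ) = 0.1117/0.6658 = 0.1677

Final: 0.1677


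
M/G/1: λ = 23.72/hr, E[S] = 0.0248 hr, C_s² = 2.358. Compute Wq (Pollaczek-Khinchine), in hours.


ρ = λ·E[S] = 23.72·0.0248 = 0.5883
E[S²] = E[S]²(1+C_s²) = 0.0248²·(1+2.358) = 0.002065
Wq = λ·E[S²]/(2(1−ρ)) = 23.72·0.002065/(2·0.4117) = 0.05949 hr

Final: 0.05949 hr


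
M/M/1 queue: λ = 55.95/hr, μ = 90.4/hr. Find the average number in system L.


ρ = λ/μ = 55.95/90.4 = 0.6189
L = ρ/(1−ρ) = 0.6189/(1 − 0.6189) = 0.6189/0.3811 = 1.6241

Final: 1.6241


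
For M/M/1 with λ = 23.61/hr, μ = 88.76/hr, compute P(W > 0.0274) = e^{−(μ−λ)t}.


W ~ Exponential(μ−λ) for M/M/1.
μ − λ = 88.76 − 23.61 = 65.1500
P(W > t) = e^{−(μ−λ)t} = e^{−1.7851} = 0.167779

Final: 0.167779


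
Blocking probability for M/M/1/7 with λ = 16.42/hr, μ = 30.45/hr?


ρ = λ/μ = 16.42/30.45 = 0.5392
P_K = (1−ρ)ρ^K/(1−ρ^(K+1)) = (0.4608·0.013259)/(1 − 0.007150)
= 0.006109/0.992850 = 0.006153

Final: 0.006153


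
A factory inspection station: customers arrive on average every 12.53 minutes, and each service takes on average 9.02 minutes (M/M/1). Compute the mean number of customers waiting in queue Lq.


λ = 60/12.53 = 4.7885 /hr
μ = 60/9.02 = 6.6519 /hr
ρ = λ/μ = 4.7885/6.6519 = 0.7199
Lq = ρ²/(1−ρ) = 0.5182/0.2801 = 1.8499

Final: 1.8499


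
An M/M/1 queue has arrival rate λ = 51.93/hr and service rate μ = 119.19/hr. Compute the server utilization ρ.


ρ = λ/μ = 51.93/119.19 = 0.4357

Final: 0.4357


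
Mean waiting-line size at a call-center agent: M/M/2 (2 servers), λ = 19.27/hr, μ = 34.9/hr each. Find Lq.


a = λ/μ = 0.5521; ρ = a/2 = 0.2761
P₀ = 0.567307
Lq = P₀·a^c·ρ / (c!·(1−ρ)²) = 0.567307·0.30487·0.2761/(2·0.52407)
= 0.04556

Final: 0.04556


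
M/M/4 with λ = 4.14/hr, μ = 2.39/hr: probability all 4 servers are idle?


a = λ/μ = 4.14/2.39 = 1.7322; ρ = a/c = 0.4331
Σ_{k=0}^{3} a^k/k! (terms k=0..3) = 1.00000 + 1.73222 + 1.50029 + 0.86628 = 5.09878
Tail: a^4/(4!(1−ρ)) = 9.00347/(24·0.5669) = 0.66169
P₀ = 1/(5.09878 + 0.66169) = 1/5.76048 = 0.173597

Final: 0.173597


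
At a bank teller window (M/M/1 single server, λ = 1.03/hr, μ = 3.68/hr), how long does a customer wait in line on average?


ρ = 1.03/3.68 = 0.2799
Wq = ρ/(μ−λ) = 0.2799/(3.68 − 1.03) = 0.2799/2.65 = 0.1056 hr

Final: 0.1056 hr


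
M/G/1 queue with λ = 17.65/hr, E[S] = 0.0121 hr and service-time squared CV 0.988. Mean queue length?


ρ = λ·E[S] = 17.65·0.0121 = 0.2136
Lq = ρ²(1+C_s²)/(2(1−ρ)) = 0.04561·(1+0.988)/(2·0.7864)
= 0.04561·1.9880/1.5729 = 0.05765

Final: 0.05765


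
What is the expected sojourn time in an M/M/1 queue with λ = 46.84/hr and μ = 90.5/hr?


W = 1/(μ−λ) = 1/(90.5 − 46.84) = 1/43.66 = 0.02290 hr

Final: 0.02290 hr


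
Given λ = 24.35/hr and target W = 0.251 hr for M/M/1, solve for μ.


W = 1/(μ−λ) ⇒ μ − λ = 1/W = 1/0.251 = 3.9841
μ = λ + 1/W = 24.35 + 3.9841 = 28.3341 per hr

Final: 28.3341 /hr


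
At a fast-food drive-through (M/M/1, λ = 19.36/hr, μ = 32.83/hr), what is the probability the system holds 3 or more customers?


ρ = 19.36/32.83 = 0.5897
P(N ≥ n) = ρ^n = 0.5897^3 = 0.205071

Final: 0.205071


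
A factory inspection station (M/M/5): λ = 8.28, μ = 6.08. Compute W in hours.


a = 1.3618; ρ = 0.2724; P₀ = 0.255947
Lq = P₀·a^c·ρ/(c!(1−ρ)²) = 0.005140
Wq = Lq/λ = 0.005140/8.28 = 0.0006207 hr
W = Wq + 1/μ = 0.0006207 + 0.16447 = 0.16509 hr

Final: 0.16509 hr


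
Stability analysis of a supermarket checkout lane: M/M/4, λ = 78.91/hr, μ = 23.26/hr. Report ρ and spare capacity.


Total capacity cμ = 4·23.26 = 93.04/hr
ρ = λ/(cμ) = 78.91/93.04 = 0.8481
Stable ⇔ ρ < 1: YES
Spare capacity = cμ − λ = 93.04 − 78.91 = 14.13/hr

Final: ρ = 0.8481; stable; margin = 14.13/hr


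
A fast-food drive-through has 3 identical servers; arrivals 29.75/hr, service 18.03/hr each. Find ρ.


ρ = λ/(cμ) = 29.75/(3·18.03) = 29.75/54.09 = 0.5500

Final: 0.5500


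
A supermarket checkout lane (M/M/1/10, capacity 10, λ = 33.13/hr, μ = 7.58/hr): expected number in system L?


ρ = 33.13/7.58 = 4.3707
L = ρ[1 − (K+1)ρ^K + Kρ^(K+1)] / [(1−ρ)(1−ρ^(K+1))]
Numerator: 4.3707·(1 − 11·2544030.434393 + 10·11119225.368262) = 363677887.391765
Denominator: (-3.3707)·(-11119224.368262) = 37479707.468219
L = 363677887.391765/37479707.468219 = 9.7033

Final: 9.7033


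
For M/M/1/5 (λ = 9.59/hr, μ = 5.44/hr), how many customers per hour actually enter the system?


ρ = 1.7629; P_K = (1−ρ)ρ^5/(1−ρ^6) = 0.447658
λ_eff = λ(1 − P_K) = 9.59·(1 − 0.447658) = 9.59·0.552342 = 5.2970 /hr

Final: 5.2970 /hr


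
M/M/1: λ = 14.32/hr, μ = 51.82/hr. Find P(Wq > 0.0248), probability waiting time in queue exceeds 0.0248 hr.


ρ = 14.32/51.82 = 0.2763
P(Wq > t) = ρ·e^{−(μ−λ)t} = 0.2763·e^{−0.9300}
= 0.2763·0.394554 = 0.109031

Final: 0.109031


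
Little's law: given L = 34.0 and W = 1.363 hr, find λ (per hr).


λ = L/W = 34.0/1.363 = 24.9450 /hr

Final: 24.9450 /hr


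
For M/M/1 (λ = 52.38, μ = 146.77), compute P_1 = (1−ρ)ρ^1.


ρ = 52.38/146.77 = 0.3569
P_n = (1−ρ)·ρ^n = (1 − 0.3569)·0.3569^1 = 0.6431·0.356885 = 0.229518

Final: 0.229518


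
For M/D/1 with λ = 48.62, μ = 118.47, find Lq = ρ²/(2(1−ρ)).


ρ = 48.62/118.47 = 0.4104
M/D/1: Lq = ρ²/(2(1−ρ)) = 0.1684/(2·0.5896) = 0.14283

Final: 0.14283


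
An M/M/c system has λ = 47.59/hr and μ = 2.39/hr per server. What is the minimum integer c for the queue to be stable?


Stability requires cμ > λ ⇔ c > λ/μ.
λ/μ = 47.59/2.39 = 19.9121
Minimum integer c = ⌊19.9121⌋ + 1 = 20
Check: 20·2.39 = 47.80 > 47.59, while 19·2.39 = 45.41 ≤ 47.59

Final: 20 servers


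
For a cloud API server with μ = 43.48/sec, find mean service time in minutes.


Mean service time = 1/μ = 1/43.48 second = 0.02300 second
In minutes: 0.02300 × 0.0166667 = 0.0003833 min

Final: 0.0003833 min


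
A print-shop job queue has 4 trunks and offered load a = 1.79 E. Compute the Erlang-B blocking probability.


B(c,a) = (a^c/c!) / Σ_{k=0}^{c} a^k/k!
a^4/4! = 0.427761
Σ terms (k=0..4): 1.00000 + 1.79000 + 1.60205 + 0.95589 + 0.42776 = 5.775701
B = 0.427761/5.775701 = 0.074062

Final: 0.074062


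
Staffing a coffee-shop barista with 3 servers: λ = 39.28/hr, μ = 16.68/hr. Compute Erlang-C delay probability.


a = λ/μ = 2.3549; ρ = a/3 = 0.7850
P₀ = 0.061538 (from M/M/c formula)
C(c,a) = [a^c/(c!(1−ρ))]·P₀ = [13.05949/(6·0.2150)]·0.061538
= 10.12232·0.061538 = 0.622910

Final: 0.622910


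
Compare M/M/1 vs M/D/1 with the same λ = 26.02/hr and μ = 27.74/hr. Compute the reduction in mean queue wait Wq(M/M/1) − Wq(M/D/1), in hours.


ρ = 26.02/27.74 = 0.9380
Wq(M/M/1) = ρ/(μ−λ) = 0.9380/1.72 = 0.54535 hr
Wq(M/D/1) = ρ/(2(μ−λ)) = 0.27267 hr
Savings = 0.54535 − 0.27267 = 0.27267 hr

Final: 0.27267 hr


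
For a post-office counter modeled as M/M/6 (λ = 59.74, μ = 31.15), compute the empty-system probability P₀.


a = λ/μ = 59.74/31.15 = 1.9178; ρ = a/c = 0.3196
Σ_{k=0}^{5} a^k/k! (terms k=0..5) = 1.00000 + 1.91782 + 1.83901 + 1.17563 + 0.56366 + 0.21620 = 6.71232
Tail: a^6/(6!(1−ρ)) = 49.75572/(720·0.6804) = 0.10157
P₀ = 1/(6.71232 + 0.10157) = 1/6.81389 = 0.146759

Final: 0.146759


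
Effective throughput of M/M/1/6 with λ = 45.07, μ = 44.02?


ρ = 1.0239; P_K = (1−ρ)ρ^6/(1−ρ^7) = 0.153155
λ_eff = λ(1 − P_K) = 45.07·(1 − 0.153155) = 45.07·0.846845 = 38.1673 /hr

Final: 38.1673 /hr


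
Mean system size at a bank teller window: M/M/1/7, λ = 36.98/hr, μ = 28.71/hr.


ρ = 36.98/28.71 = 1.2881
L = ρ[1 − (K+1)ρ^K + Kρ^(K+1)] / [(1−ρ)(1−ρ^(K+1))]
Numerator: 1.2881·(1 − 8·5.882149 + 7·7.576519) = 8.988604
Denominator: (-0.2881)·(-6.576519) = 1.894386
L = 8.988604/1.894386 = 4.7449

Final: 4.7449


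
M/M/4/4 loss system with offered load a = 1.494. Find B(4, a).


B(c,a) = (a^c/c!) / Σ_{k=0}^{c} a^k/k!
a^4/4! = 0.207583
Σ terms (k=0..4): 1.00000 + 1.49400 + 1.11602 + 0.55578 + 0.20758 = 4.373378
B = 0.207583/4.373378 = 0.047465

Final: 0.047465


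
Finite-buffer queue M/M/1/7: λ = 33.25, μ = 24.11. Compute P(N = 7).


ρ = λ/μ = 33.25/24.11 = 1.3791
P_K = (1−ρ)ρ^K/(1−ρ^(K+1)) = (-0.3791·9.487703)/(1 − 13.084451)
= -3.596748/-12.084451 = 0.297634

Final: 0.297634


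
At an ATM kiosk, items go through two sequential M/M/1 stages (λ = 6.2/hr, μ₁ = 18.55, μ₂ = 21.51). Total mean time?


Each node sees arrival rate λ = 6.2/hr (tandem ⇒ throughput preserved).
W₁ = 1/(μ₁−λ) = 1/(18.55−6.2) = 0.08097 hr
W₂ = 1/(μ₂−λ) = 1/(21.51−6.2) = 0.06532 hr
W_total = W₁ + W₂ = 0.08097 + 0.06532 = 0.14629 hr

Final: 0.14629 hr


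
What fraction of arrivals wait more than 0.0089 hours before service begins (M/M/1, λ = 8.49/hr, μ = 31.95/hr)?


ρ = 8.49/31.95 = 0.2657
P(Wq > t) = ρ·e^{−(μ−λ)t} = 0.2657·e^{−0.2088}
= 0.2657·0.811562 = 0.215655

Final: 0.215655


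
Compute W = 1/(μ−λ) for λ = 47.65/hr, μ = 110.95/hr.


W = 1/(μ−λ) = 1/(110.95 − 47.65) = 1/63.30 = 0.01580 hr

Final: 0.01580 hr


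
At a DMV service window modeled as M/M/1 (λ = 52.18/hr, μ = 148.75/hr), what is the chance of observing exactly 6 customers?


ρ = 52.18/148.75 = 0.3508
P_n = (1−ρ)·ρ^n = (1 − 0.3508)·0.3508^6 = 0.6492·0.001863 = 0.001210

Final: 0.001210


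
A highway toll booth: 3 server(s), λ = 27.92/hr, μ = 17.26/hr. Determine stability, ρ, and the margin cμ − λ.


Total capacity cμ = 3·17.26 = 51.78/hr
ρ = λ/(cμ) = 27.92/51.78 = 0.5392
Stable ⇔ ρ < 1: YES
Spare capacity = cμ − λ = 51.78 − 27.92 = 23.86/hr

Final: ρ = 0.5392; stable; margin = 23.86/hr


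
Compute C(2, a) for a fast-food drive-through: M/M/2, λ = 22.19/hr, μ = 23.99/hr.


a = λ/μ = 0.9250; ρ = a/2 = 0.4625
P₀ = 0.367536 (from M/M/c formula)
C(c,a) = [a^c/(c!(1−ρ))]·P₀ = [0.85557/(2·0.5375)]·0.367536
= 0.79585·0.367536 = 0.292505

Final: 0.292505


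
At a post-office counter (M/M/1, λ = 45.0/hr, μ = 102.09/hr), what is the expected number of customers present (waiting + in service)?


ρ = λ/μ = 45.0/102.09 = 0.4408
L = ρ/(1−ρ) = 0.4408/(1 − 0.4408) = 0.4408/0.5592 = 0.7882

Final: 0.7882


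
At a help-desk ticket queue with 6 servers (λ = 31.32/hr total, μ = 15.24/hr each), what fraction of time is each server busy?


ρ = λ/(cμ) = 31.32/(6·15.24) = 31.32/91.44 = 0.3425

Final: 0.3425


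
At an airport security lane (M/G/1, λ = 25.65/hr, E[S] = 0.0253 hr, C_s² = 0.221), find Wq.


ρ = λ·E[S] = 25.65·0.0253 = 0.6489
E[S²] = E[S]²(1+C_s²) = 0.0253²·(1+0.221) = 0.0007815
Wq = λ·E[S²]/(2(1−ρ)) = 25.65·0.0007815/(2·0.3511) = 0.02855 hr

Final: 0.02855 hr


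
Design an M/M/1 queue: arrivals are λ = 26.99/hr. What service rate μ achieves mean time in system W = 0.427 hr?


W = 1/(μ−λ) ⇒ μ − λ = 1/W = 1/0.427 = 2.3419
μ = λ + 1/W = 26.99 + 2.3419 = 29.3319 per hr

Final: 29.3319 /hr


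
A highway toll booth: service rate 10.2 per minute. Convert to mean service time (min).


Mean service time = 1/μ = 1/10.2 minute = 0.09804 minute
In minutes: 0.09804 × 1 = 0.09804 min

Final: 0.09804 min


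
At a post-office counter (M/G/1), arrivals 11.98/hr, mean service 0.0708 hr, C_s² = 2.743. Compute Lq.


ρ = λ·E[S] = 11.98·0.0708 = 0.8482
Lq = ρ²(1+C_s²)/(2(1−ρ)) = 0.7194·(1+2.743)/(2·0.1518)
= 0.7194·3.7430/0.3036 = 8.86855

Final: 8.86855


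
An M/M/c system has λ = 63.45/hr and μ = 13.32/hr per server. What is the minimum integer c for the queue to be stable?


Stability requires cμ > λ ⇔ c > λ/μ.
λ/μ = 63.45/13.32 = 4.7635
Minimum integer c = ⌊4.7635⌋ + 1 = 5
Check: 5·13.32 = 66.60 > 63.45, while 4·13.32 = 53.28 ≤ 63.45

Final: 5 servers


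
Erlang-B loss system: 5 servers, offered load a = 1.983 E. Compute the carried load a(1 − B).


B(5,1.983) = 0.035745 (Erlang-B)
Carried load = a(1 − B) = 1.983·(1 − 0.035745) = 1.983·0.964255 = 1.9121 E

Final: 1.9121 Erlangs


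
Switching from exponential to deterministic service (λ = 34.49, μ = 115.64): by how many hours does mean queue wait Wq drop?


ρ = 34.49/115.64 = 0.2983
Wq(M/M/1) = ρ/(μ−λ) = 0.2983/81.15 = 0.003675 hr
Wq(M/D/1) = ρ/(2(μ−λ)) = 0.001838 hr
Savings = 0.003675 − 0.001838 = 0.001838 hr

Final: 0.001838 hr


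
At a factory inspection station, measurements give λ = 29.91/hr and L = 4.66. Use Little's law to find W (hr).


W = L/λ = 4.66/29.91 = 0.1558 hr

Final: 0.1558 hr


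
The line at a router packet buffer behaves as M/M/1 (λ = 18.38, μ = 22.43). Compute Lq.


ρ = 18.38/22.43 = 0.8194
Lq = ρ²/(1−ρ) = 0.6715/0.1806 = 3.7188

Final: 3.7188


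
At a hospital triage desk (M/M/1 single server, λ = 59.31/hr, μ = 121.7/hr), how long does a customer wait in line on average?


ρ = 59.31/121.7 = 0.4873
Wq = ρ/(μ−λ) = 0.4873/(121.7 − 59.31) = 0.4873/62.39 = 0.007811 hr

Final: 0.007811 hr


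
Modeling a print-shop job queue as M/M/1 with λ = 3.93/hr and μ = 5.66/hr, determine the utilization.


ρ = λ/μ = 3.93/5.66 = 0.6943

Final: 0.6943


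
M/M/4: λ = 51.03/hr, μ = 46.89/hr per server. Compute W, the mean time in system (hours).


a = 1.0883; ρ = 0.2721; P₀ = 0.336067
Lq = P₀·a^c·ρ/(c!(1−ρ)²) = 0.01009
Wq = Lq/λ = 0.01009/51.03 = 0.0001976 hr
W = Wq + 1/μ = 0.0001976 + 0.02133 = 0.02152 hr

Final: 0.02152 hr


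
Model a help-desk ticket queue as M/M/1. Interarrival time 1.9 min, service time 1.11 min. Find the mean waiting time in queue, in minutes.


λ = 60/1.9 = 31.5789 /hr
μ = 60/1.11 = 54.0541 /hr
ρ = λ/μ = 31.5789/54.0541 = 0.5842
Wq = ρ/(μ−λ) = 0.5842/(54.0541−31.5789) = 0.02599 hr
In minutes: 0.02599·60 = 1.560 min

Final: 1.560 min


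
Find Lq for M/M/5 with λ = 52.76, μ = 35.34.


a = λ/μ = 1.4929; ρ = a/5 = 0.2986
P₀ = 0.224365
Lq = P₀·a^c·ρ / (c!·(1−ρ)²) = 0.224365·7.41637·0.2986/(120·0.49198)
= 0.008416

Final: 0.008416


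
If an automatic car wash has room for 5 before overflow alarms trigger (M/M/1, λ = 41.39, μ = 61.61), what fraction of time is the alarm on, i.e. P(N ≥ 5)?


ρ = 41.39/61.61 = 0.6718
P(N ≥ n) = ρ^n = 0.6718^5 = 0.136843

Final: 0.136843


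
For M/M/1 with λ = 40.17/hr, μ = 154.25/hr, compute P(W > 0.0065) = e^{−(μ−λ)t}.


W ~ Exponential(μ−λ) for M/M/1.
μ − λ = 154.25 − 40.17 = 114.0800
P(W > t) = e^{−(μ−λ)t} = e^{−0.7415} = 0.476389

Final: 0.476389


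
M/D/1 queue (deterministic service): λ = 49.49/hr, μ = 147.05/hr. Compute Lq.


ρ = 49.49/147.05 = 0.3366
M/D/1: Lq = ρ²/(2(1−ρ)) = 0.1133/(2·0.6634) = 0.08536

Final: 0.08536


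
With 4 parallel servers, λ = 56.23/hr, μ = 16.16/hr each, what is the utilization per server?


ρ = λ/(cμ) = 56.23/(4·16.16) = 56.23/64.64 = 0.8699

Final: 0.8699


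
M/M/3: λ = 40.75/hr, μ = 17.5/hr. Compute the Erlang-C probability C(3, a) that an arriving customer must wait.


a = λ/μ = 2.3286; ρ = a/3 = 0.7762
P₀ = 0.064758 (from M/M/c formula)
C(c,a) = [a^c/(c!(1−ρ))]·P₀ = [12.62608/(6·0.2238)]·0.064758
= 9.40240·0.064758 = 0.608881

Final: 0.608881


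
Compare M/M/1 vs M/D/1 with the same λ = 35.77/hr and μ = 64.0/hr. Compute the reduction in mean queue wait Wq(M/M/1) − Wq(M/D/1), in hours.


ρ = 35.77/64.0 = 0.5589
Wq(M/M/1) = ρ/(μ−λ) = 0.5589/28.23 = 0.01980 hr
Wq(M/D/1) = ρ/(2(μ−λ)) = 0.009899 hr
Savings = 0.01980 − 0.009899 = 0.009899 hr

Final: 0.009899 hr
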